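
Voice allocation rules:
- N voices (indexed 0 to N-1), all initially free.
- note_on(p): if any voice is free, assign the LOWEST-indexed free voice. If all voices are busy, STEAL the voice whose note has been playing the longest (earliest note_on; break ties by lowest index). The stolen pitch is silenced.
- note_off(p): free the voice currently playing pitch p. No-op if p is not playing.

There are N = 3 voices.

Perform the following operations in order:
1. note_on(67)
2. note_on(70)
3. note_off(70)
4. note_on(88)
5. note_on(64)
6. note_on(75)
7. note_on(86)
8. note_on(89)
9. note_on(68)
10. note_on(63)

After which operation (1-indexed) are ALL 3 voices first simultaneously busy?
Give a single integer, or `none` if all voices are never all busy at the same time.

Answer: 5

Derivation:
Op 1: note_on(67): voice 0 is free -> assigned | voices=[67 - -]
Op 2: note_on(70): voice 1 is free -> assigned | voices=[67 70 -]
Op 3: note_off(70): free voice 1 | voices=[67 - -]
Op 4: note_on(88): voice 1 is free -> assigned | voices=[67 88 -]
Op 5: note_on(64): voice 2 is free -> assigned | voices=[67 88 64]
Op 6: note_on(75): all voices busy, STEAL voice 0 (pitch 67, oldest) -> assign | voices=[75 88 64]
Op 7: note_on(86): all voices busy, STEAL voice 1 (pitch 88, oldest) -> assign | voices=[75 86 64]
Op 8: note_on(89): all voices busy, STEAL voice 2 (pitch 64, oldest) -> assign | voices=[75 86 89]
Op 9: note_on(68): all voices busy, STEAL voice 0 (pitch 75, oldest) -> assign | voices=[68 86 89]
Op 10: note_on(63): all voices busy, STEAL voice 1 (pitch 86, oldest) -> assign | voices=[68 63 89]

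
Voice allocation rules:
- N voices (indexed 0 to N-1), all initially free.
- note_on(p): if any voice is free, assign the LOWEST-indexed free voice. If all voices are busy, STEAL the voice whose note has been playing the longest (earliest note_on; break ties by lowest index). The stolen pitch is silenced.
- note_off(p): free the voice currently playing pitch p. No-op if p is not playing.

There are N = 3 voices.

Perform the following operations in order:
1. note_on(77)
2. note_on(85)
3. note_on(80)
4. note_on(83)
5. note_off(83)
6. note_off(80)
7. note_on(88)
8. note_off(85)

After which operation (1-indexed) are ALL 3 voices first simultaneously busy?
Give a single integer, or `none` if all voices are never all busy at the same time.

Answer: 3

Derivation:
Op 1: note_on(77): voice 0 is free -> assigned | voices=[77 - -]
Op 2: note_on(85): voice 1 is free -> assigned | voices=[77 85 -]
Op 3: note_on(80): voice 2 is free -> assigned | voices=[77 85 80]
Op 4: note_on(83): all voices busy, STEAL voice 0 (pitch 77, oldest) -> assign | voices=[83 85 80]
Op 5: note_off(83): free voice 0 | voices=[- 85 80]
Op 6: note_off(80): free voice 2 | voices=[- 85 -]
Op 7: note_on(88): voice 0 is free -> assigned | voices=[88 85 -]
Op 8: note_off(85): free voice 1 | voices=[88 - -]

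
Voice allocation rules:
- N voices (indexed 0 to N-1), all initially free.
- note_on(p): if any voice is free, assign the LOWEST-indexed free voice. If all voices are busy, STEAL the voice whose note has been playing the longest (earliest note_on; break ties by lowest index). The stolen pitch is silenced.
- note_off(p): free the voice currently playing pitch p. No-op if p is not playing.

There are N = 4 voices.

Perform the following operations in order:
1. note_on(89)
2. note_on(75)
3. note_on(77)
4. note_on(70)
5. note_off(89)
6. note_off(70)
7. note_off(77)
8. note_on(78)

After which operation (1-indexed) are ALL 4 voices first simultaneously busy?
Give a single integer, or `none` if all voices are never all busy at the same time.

Answer: 4

Derivation:
Op 1: note_on(89): voice 0 is free -> assigned | voices=[89 - - -]
Op 2: note_on(75): voice 1 is free -> assigned | voices=[89 75 - -]
Op 3: note_on(77): voice 2 is free -> assigned | voices=[89 75 77 -]
Op 4: note_on(70): voice 3 is free -> assigned | voices=[89 75 77 70]
Op 5: note_off(89): free voice 0 | voices=[- 75 77 70]
Op 6: note_off(70): free voice 3 | voices=[- 75 77 -]
Op 7: note_off(77): free voice 2 | voices=[- 75 - -]
Op 8: note_on(78): voice 0 is free -> assigned | voices=[78 75 - -]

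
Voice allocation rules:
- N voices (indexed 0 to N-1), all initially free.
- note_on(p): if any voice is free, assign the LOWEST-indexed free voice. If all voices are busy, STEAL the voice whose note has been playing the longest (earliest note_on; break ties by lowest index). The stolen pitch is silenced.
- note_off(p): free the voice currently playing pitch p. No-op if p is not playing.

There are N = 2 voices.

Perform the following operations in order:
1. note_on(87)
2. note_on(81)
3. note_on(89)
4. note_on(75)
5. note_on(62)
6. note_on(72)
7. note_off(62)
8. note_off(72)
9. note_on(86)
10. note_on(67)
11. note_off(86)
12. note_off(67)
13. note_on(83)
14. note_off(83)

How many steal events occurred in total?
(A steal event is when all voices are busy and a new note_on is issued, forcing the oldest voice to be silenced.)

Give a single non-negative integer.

Answer: 4

Derivation:
Op 1: note_on(87): voice 0 is free -> assigned | voices=[87 -]
Op 2: note_on(81): voice 1 is free -> assigned | voices=[87 81]
Op 3: note_on(89): all voices busy, STEAL voice 0 (pitch 87, oldest) -> assign | voices=[89 81]
Op 4: note_on(75): all voices busy, STEAL voice 1 (pitch 81, oldest) -> assign | voices=[89 75]
Op 5: note_on(62): all voices busy, STEAL voice 0 (pitch 89, oldest) -> assign | voices=[62 75]
Op 6: note_on(72): all voices busy, STEAL voice 1 (pitch 75, oldest) -> assign | voices=[62 72]
Op 7: note_off(62): free voice 0 | voices=[- 72]
Op 8: note_off(72): free voice 1 | voices=[- -]
Op 9: note_on(86): voice 0 is free -> assigned | voices=[86 -]
Op 10: note_on(67): voice 1 is free -> assigned | voices=[86 67]
Op 11: note_off(86): free voice 0 | voices=[- 67]
Op 12: note_off(67): free voice 1 | voices=[- -]
Op 13: note_on(83): voice 0 is free -> assigned | voices=[83 -]
Op 14: note_off(83): free voice 0 | voices=[- -]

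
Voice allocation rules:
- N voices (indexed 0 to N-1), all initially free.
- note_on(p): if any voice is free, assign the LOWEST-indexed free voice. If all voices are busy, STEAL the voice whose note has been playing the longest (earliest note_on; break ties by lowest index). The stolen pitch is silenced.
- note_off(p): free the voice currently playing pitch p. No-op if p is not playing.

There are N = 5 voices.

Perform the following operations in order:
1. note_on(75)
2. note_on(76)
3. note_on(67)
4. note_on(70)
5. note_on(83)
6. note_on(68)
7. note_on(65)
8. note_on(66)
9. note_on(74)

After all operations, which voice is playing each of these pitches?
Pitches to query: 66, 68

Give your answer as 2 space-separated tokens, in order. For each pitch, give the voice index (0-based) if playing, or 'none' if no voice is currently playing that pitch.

Op 1: note_on(75): voice 0 is free -> assigned | voices=[75 - - - -]
Op 2: note_on(76): voice 1 is free -> assigned | voices=[75 76 - - -]
Op 3: note_on(67): voice 2 is free -> assigned | voices=[75 76 67 - -]
Op 4: note_on(70): voice 3 is free -> assigned | voices=[75 76 67 70 -]
Op 5: note_on(83): voice 4 is free -> assigned | voices=[75 76 67 70 83]
Op 6: note_on(68): all voices busy, STEAL voice 0 (pitch 75, oldest) -> assign | voices=[68 76 67 70 83]
Op 7: note_on(65): all voices busy, STEAL voice 1 (pitch 76, oldest) -> assign | voices=[68 65 67 70 83]
Op 8: note_on(66): all voices busy, STEAL voice 2 (pitch 67, oldest) -> assign | voices=[68 65 66 70 83]
Op 9: note_on(74): all voices busy, STEAL voice 3 (pitch 70, oldest) -> assign | voices=[68 65 66 74 83]

Answer: 2 0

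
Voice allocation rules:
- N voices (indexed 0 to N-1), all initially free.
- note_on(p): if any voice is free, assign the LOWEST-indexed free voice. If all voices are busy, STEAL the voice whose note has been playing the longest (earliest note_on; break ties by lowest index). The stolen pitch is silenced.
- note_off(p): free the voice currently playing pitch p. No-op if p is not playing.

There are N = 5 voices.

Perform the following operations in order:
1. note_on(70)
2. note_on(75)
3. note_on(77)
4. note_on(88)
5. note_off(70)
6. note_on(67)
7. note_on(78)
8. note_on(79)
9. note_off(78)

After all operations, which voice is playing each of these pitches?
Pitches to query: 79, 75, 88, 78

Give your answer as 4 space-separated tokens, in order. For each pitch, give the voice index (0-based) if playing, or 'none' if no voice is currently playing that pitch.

Op 1: note_on(70): voice 0 is free -> assigned | voices=[70 - - - -]
Op 2: note_on(75): voice 1 is free -> assigned | voices=[70 75 - - -]
Op 3: note_on(77): voice 2 is free -> assigned | voices=[70 75 77 - -]
Op 4: note_on(88): voice 3 is free -> assigned | voices=[70 75 77 88 -]
Op 5: note_off(70): free voice 0 | voices=[- 75 77 88 -]
Op 6: note_on(67): voice 0 is free -> assigned | voices=[67 75 77 88 -]
Op 7: note_on(78): voice 4 is free -> assigned | voices=[67 75 77 88 78]
Op 8: note_on(79): all voices busy, STEAL voice 1 (pitch 75, oldest) -> assign | voices=[67 79 77 88 78]
Op 9: note_off(78): free voice 4 | voices=[67 79 77 88 -]

Answer: 1 none 3 none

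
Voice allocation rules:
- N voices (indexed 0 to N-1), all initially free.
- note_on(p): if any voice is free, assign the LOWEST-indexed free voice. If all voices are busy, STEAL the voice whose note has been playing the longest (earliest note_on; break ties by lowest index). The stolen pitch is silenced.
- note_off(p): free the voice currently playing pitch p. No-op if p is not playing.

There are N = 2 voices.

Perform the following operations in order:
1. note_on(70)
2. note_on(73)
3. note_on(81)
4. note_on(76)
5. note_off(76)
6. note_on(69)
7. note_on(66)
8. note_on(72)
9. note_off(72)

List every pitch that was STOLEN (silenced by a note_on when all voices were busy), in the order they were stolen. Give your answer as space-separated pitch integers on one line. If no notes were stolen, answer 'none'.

Op 1: note_on(70): voice 0 is free -> assigned | voices=[70 -]
Op 2: note_on(73): voice 1 is free -> assigned | voices=[70 73]
Op 3: note_on(81): all voices busy, STEAL voice 0 (pitch 70, oldest) -> assign | voices=[81 73]
Op 4: note_on(76): all voices busy, STEAL voice 1 (pitch 73, oldest) -> assign | voices=[81 76]
Op 5: note_off(76): free voice 1 | voices=[81 -]
Op 6: note_on(69): voice 1 is free -> assigned | voices=[81 69]
Op 7: note_on(66): all voices busy, STEAL voice 0 (pitch 81, oldest) -> assign | voices=[66 69]
Op 8: note_on(72): all voices busy, STEAL voice 1 (pitch 69, oldest) -> assign | voices=[66 72]
Op 9: note_off(72): free voice 1 | voices=[66 -]

Answer: 70 73 81 69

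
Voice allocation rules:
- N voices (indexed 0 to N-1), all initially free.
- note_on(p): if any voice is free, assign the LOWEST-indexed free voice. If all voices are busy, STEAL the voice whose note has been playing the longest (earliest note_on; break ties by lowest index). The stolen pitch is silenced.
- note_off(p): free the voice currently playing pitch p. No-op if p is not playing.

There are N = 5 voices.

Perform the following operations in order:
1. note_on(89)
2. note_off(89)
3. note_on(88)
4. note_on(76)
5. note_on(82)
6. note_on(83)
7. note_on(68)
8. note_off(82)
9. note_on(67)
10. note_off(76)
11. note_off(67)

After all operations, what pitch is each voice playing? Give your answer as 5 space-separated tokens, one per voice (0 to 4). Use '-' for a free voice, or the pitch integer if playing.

Answer: 88 - - 83 68

Derivation:
Op 1: note_on(89): voice 0 is free -> assigned | voices=[89 - - - -]
Op 2: note_off(89): free voice 0 | voices=[- - - - -]
Op 3: note_on(88): voice 0 is free -> assigned | voices=[88 - - - -]
Op 4: note_on(76): voice 1 is free -> assigned | voices=[88 76 - - -]
Op 5: note_on(82): voice 2 is free -> assigned | voices=[88 76 82 - -]
Op 6: note_on(83): voice 3 is free -> assigned | voices=[88 76 82 83 -]
Op 7: note_on(68): voice 4 is free -> assigned | voices=[88 76 82 83 68]
Op 8: note_off(82): free voice 2 | voices=[88 76 - 83 68]
Op 9: note_on(67): voice 2 is free -> assigned | voices=[88 76 67 83 68]
Op 10: note_off(76): free voice 1 | voices=[88 - 67 83 68]
Op 11: note_off(67): free voice 2 | voices=[88 - - 83 68]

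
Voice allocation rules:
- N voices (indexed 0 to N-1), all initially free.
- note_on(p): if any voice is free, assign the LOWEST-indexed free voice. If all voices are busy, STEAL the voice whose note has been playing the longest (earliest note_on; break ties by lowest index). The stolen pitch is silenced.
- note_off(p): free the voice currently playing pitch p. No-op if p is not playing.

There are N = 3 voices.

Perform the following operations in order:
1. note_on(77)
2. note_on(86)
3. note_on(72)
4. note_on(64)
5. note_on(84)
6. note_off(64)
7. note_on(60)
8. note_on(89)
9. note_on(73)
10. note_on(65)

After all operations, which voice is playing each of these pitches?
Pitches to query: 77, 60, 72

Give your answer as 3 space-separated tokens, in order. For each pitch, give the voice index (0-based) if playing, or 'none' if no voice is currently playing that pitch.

Op 1: note_on(77): voice 0 is free -> assigned | voices=[77 - -]
Op 2: note_on(86): voice 1 is free -> assigned | voices=[77 86 -]
Op 3: note_on(72): voice 2 is free -> assigned | voices=[77 86 72]
Op 4: note_on(64): all voices busy, STEAL voice 0 (pitch 77, oldest) -> assign | voices=[64 86 72]
Op 5: note_on(84): all voices busy, STEAL voice 1 (pitch 86, oldest) -> assign | voices=[64 84 72]
Op 6: note_off(64): free voice 0 | voices=[- 84 72]
Op 7: note_on(60): voice 0 is free -> assigned | voices=[60 84 72]
Op 8: note_on(89): all voices busy, STEAL voice 2 (pitch 72, oldest) -> assign | voices=[60 84 89]
Op 9: note_on(73): all voices busy, STEAL voice 1 (pitch 84, oldest) -> assign | voices=[60 73 89]
Op 10: note_on(65): all voices busy, STEAL voice 0 (pitch 60, oldest) -> assign | voices=[65 73 89]

Answer: none none none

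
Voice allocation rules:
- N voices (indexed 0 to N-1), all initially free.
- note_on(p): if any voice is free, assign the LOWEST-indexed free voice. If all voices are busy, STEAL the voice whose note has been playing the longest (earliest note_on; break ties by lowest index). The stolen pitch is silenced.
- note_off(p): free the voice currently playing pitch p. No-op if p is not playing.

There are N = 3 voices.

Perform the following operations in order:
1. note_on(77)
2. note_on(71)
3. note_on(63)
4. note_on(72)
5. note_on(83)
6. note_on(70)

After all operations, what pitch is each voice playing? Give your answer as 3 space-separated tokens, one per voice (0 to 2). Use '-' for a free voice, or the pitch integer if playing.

Op 1: note_on(77): voice 0 is free -> assigned | voices=[77 - -]
Op 2: note_on(71): voice 1 is free -> assigned | voices=[77 71 -]
Op 3: note_on(63): voice 2 is free -> assigned | voices=[77 71 63]
Op 4: note_on(72): all voices busy, STEAL voice 0 (pitch 77, oldest) -> assign | voices=[72 71 63]
Op 5: note_on(83): all voices busy, STEAL voice 1 (pitch 71, oldest) -> assign | voices=[72 83 63]
Op 6: note_on(70): all voices busy, STEAL voice 2 (pitch 63, oldest) -> assign | voices=[72 83 70]

Answer: 72 83 70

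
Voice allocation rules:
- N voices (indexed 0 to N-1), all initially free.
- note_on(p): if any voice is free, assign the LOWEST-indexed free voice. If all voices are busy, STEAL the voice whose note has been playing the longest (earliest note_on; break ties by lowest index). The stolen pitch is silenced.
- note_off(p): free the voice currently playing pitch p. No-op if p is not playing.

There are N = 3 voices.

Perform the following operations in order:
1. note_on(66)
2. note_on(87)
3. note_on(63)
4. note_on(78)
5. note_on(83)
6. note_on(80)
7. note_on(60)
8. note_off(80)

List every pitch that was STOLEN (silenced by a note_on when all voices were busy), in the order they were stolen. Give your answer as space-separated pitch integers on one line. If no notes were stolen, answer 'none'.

Answer: 66 87 63 78

Derivation:
Op 1: note_on(66): voice 0 is free -> assigned | voices=[66 - -]
Op 2: note_on(87): voice 1 is free -> assigned | voices=[66 87 -]
Op 3: note_on(63): voice 2 is free -> assigned | voices=[66 87 63]
Op 4: note_on(78): all voices busy, STEAL voice 0 (pitch 66, oldest) -> assign | voices=[78 87 63]
Op 5: note_on(83): all voices busy, STEAL voice 1 (pitch 87, oldest) -> assign | voices=[78 83 63]
Op 6: note_on(80): all voices busy, STEAL voice 2 (pitch 63, oldest) -> assign | voices=[78 83 80]
Op 7: note_on(60): all voices busy, STEAL voice 0 (pitch 78, oldest) -> assign | voices=[60 83 80]
Op 8: note_off(80): free voice 2 | voices=[60 83 -]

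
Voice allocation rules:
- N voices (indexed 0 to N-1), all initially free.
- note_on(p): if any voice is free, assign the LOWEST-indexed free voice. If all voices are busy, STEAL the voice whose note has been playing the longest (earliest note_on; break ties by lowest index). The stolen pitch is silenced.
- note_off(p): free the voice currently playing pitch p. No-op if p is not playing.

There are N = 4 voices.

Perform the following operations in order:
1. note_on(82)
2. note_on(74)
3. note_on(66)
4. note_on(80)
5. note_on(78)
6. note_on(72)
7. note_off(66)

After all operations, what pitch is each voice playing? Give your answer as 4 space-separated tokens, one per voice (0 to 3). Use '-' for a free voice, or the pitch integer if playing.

Op 1: note_on(82): voice 0 is free -> assigned | voices=[82 - - -]
Op 2: note_on(74): voice 1 is free -> assigned | voices=[82 74 - -]
Op 3: note_on(66): voice 2 is free -> assigned | voices=[82 74 66 -]
Op 4: note_on(80): voice 3 is free -> assigned | voices=[82 74 66 80]
Op 5: note_on(78): all voices busy, STEAL voice 0 (pitch 82, oldest) -> assign | voices=[78 74 66 80]
Op 6: note_on(72): all voices busy, STEAL voice 1 (pitch 74, oldest) -> assign | voices=[78 72 66 80]
Op 7: note_off(66): free voice 2 | voices=[78 72 - 80]

Answer: 78 72 - 80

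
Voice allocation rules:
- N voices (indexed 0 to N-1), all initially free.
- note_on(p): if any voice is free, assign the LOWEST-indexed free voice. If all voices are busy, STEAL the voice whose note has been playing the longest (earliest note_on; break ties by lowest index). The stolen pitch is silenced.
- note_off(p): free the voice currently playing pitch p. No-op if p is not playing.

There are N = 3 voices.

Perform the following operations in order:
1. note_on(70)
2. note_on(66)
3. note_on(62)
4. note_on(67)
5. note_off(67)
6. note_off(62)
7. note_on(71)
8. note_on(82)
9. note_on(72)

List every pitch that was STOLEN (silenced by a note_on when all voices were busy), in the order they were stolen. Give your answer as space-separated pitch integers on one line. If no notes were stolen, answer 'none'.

Answer: 70 66

Derivation:
Op 1: note_on(70): voice 0 is free -> assigned | voices=[70 - -]
Op 2: note_on(66): voice 1 is free -> assigned | voices=[70 66 -]
Op 3: note_on(62): voice 2 is free -> assigned | voices=[70 66 62]
Op 4: note_on(67): all voices busy, STEAL voice 0 (pitch 70, oldest) -> assign | voices=[67 66 62]
Op 5: note_off(67): free voice 0 | voices=[- 66 62]
Op 6: note_off(62): free voice 2 | voices=[- 66 -]
Op 7: note_on(71): voice 0 is free -> assigned | voices=[71 66 -]
Op 8: note_on(82): voice 2 is free -> assigned | voices=[71 66 82]
Op 9: note_on(72): all voices busy, STEAL voice 1 (pitch 66, oldest) -> assign | voices=[71 72 82]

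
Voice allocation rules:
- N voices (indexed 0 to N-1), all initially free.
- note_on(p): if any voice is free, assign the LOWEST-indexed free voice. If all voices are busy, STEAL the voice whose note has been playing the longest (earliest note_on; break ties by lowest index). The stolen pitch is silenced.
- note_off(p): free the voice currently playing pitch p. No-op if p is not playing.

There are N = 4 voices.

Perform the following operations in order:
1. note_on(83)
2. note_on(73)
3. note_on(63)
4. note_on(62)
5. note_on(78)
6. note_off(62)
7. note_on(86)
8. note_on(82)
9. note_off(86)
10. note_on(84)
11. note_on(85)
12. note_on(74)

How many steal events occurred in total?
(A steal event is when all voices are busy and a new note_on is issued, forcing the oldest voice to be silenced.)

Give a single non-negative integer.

Op 1: note_on(83): voice 0 is free -> assigned | voices=[83 - - -]
Op 2: note_on(73): voice 1 is free -> assigned | voices=[83 73 - -]
Op 3: note_on(63): voice 2 is free -> assigned | voices=[83 73 63 -]
Op 4: note_on(62): voice 3 is free -> assigned | voices=[83 73 63 62]
Op 5: note_on(78): all voices busy, STEAL voice 0 (pitch 83, oldest) -> assign | voices=[78 73 63 62]
Op 6: note_off(62): free voice 3 | voices=[78 73 63 -]
Op 7: note_on(86): voice 3 is free -> assigned | voices=[78 73 63 86]
Op 8: note_on(82): all voices busy, STEAL voice 1 (pitch 73, oldest) -> assign | voices=[78 82 63 86]
Op 9: note_off(86): free voice 3 | voices=[78 82 63 -]
Op 10: note_on(84): voice 3 is free -> assigned | voices=[78 82 63 84]
Op 11: note_on(85): all voices busy, STEAL voice 2 (pitch 63, oldest) -> assign | voices=[78 82 85 84]
Op 12: note_on(74): all voices busy, STEAL voice 0 (pitch 78, oldest) -> assign | voices=[74 82 85 84]

Answer: 4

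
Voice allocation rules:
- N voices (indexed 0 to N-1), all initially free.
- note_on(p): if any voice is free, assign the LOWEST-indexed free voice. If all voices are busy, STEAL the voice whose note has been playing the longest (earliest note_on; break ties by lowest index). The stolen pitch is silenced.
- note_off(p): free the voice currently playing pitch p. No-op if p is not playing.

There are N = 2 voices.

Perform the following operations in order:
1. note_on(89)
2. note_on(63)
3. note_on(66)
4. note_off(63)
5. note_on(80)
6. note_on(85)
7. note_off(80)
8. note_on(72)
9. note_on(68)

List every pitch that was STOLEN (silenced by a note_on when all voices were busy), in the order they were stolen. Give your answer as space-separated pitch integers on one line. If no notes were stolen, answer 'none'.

Answer: 89 66 85

Derivation:
Op 1: note_on(89): voice 0 is free -> assigned | voices=[89 -]
Op 2: note_on(63): voice 1 is free -> assigned | voices=[89 63]
Op 3: note_on(66): all voices busy, STEAL voice 0 (pitch 89, oldest) -> assign | voices=[66 63]
Op 4: note_off(63): free voice 1 | voices=[66 -]
Op 5: note_on(80): voice 1 is free -> assigned | voices=[66 80]
Op 6: note_on(85): all voices busy, STEAL voice 0 (pitch 66, oldest) -> assign | voices=[85 80]
Op 7: note_off(80): free voice 1 | voices=[85 -]
Op 8: note_on(72): voice 1 is free -> assigned | voices=[85 72]
Op 9: note_on(68): all voices busy, STEAL voice 0 (pitch 85, oldest) -> assign | voices=[68 72]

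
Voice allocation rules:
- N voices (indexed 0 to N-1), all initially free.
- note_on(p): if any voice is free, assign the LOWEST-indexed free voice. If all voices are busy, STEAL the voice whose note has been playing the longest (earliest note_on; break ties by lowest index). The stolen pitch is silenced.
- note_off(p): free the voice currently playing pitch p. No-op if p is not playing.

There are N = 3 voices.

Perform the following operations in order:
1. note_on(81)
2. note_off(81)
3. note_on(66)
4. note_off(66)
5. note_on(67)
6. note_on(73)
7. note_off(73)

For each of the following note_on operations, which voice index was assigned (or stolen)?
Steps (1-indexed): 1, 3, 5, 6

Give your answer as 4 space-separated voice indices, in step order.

Op 1: note_on(81): voice 0 is free -> assigned | voices=[81 - -]
Op 2: note_off(81): free voice 0 | voices=[- - -]
Op 3: note_on(66): voice 0 is free -> assigned | voices=[66 - -]
Op 4: note_off(66): free voice 0 | voices=[- - -]
Op 5: note_on(67): voice 0 is free -> assigned | voices=[67 - -]
Op 6: note_on(73): voice 1 is free -> assigned | voices=[67 73 -]
Op 7: note_off(73): free voice 1 | voices=[67 - -]

Answer: 0 0 0 1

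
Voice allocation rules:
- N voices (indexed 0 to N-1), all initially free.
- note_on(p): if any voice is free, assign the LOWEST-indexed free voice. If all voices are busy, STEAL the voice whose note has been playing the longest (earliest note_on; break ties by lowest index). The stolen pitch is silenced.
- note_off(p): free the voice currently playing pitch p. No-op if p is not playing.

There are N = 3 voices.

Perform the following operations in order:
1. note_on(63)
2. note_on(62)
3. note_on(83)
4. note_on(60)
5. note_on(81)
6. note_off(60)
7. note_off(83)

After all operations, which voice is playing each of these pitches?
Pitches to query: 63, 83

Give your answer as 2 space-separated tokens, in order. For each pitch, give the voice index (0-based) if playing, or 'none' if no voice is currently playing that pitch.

Answer: none none

Derivation:
Op 1: note_on(63): voice 0 is free -> assigned | voices=[63 - -]
Op 2: note_on(62): voice 1 is free -> assigned | voices=[63 62 -]
Op 3: note_on(83): voice 2 is free -> assigned | voices=[63 62 83]
Op 4: note_on(60): all voices busy, STEAL voice 0 (pitch 63, oldest) -> assign | voices=[60 62 83]
Op 5: note_on(81): all voices busy, STEAL voice 1 (pitch 62, oldest) -> assign | voices=[60 81 83]
Op 6: note_off(60): free voice 0 | voices=[- 81 83]
Op 7: note_off(83): free voice 2 | voices=[- 81 -]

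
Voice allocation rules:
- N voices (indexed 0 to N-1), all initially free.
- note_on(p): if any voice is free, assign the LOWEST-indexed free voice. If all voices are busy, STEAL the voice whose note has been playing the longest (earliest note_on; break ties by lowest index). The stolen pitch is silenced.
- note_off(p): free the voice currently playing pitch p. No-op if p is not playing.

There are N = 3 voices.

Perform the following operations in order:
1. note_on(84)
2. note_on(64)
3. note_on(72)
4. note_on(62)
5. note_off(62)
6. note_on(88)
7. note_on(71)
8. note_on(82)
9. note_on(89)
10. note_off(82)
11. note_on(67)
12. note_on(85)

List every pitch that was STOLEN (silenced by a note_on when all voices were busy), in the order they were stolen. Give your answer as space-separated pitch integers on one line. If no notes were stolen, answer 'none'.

Op 1: note_on(84): voice 0 is free -> assigned | voices=[84 - -]
Op 2: note_on(64): voice 1 is free -> assigned | voices=[84 64 -]
Op 3: note_on(72): voice 2 is free -> assigned | voices=[84 64 72]
Op 4: note_on(62): all voices busy, STEAL voice 0 (pitch 84, oldest) -> assign | voices=[62 64 72]
Op 5: note_off(62): free voice 0 | voices=[- 64 72]
Op 6: note_on(88): voice 0 is free -> assigned | voices=[88 64 72]
Op 7: note_on(71): all voices busy, STEAL voice 1 (pitch 64, oldest) -> assign | voices=[88 71 72]
Op 8: note_on(82): all voices busy, STEAL voice 2 (pitch 72, oldest) -> assign | voices=[88 71 82]
Op 9: note_on(89): all voices busy, STEAL voice 0 (pitch 88, oldest) -> assign | voices=[89 71 82]
Op 10: note_off(82): free voice 2 | voices=[89 71 -]
Op 11: note_on(67): voice 2 is free -> assigned | voices=[89 71 67]
Op 12: note_on(85): all voices busy, STEAL voice 1 (pitch 71, oldest) -> assign | voices=[89 85 67]

Answer: 84 64 72 88 71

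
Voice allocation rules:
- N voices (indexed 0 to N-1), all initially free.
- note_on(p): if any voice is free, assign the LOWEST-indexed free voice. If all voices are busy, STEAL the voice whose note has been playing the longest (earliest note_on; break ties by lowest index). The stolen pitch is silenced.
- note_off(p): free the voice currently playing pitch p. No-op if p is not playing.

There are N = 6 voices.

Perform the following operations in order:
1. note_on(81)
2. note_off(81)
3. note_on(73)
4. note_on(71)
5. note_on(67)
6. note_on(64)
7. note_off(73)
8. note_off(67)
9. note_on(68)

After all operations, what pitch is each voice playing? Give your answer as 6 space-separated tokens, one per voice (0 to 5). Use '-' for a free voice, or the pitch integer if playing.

Op 1: note_on(81): voice 0 is free -> assigned | voices=[81 - - - - -]
Op 2: note_off(81): free voice 0 | voices=[- - - - - -]
Op 3: note_on(73): voice 0 is free -> assigned | voices=[73 - - - - -]
Op 4: note_on(71): voice 1 is free -> assigned | voices=[73 71 - - - -]
Op 5: note_on(67): voice 2 is free -> assigned | voices=[73 71 67 - - -]
Op 6: note_on(64): voice 3 is free -> assigned | voices=[73 71 67 64 - -]
Op 7: note_off(73): free voice 0 | voices=[- 71 67 64 - -]
Op 8: note_off(67): free voice 2 | voices=[- 71 - 64 - -]
Op 9: note_on(68): voice 0 is free -> assigned | voices=[68 71 - 64 - -]

Answer: 68 71 - 64 - -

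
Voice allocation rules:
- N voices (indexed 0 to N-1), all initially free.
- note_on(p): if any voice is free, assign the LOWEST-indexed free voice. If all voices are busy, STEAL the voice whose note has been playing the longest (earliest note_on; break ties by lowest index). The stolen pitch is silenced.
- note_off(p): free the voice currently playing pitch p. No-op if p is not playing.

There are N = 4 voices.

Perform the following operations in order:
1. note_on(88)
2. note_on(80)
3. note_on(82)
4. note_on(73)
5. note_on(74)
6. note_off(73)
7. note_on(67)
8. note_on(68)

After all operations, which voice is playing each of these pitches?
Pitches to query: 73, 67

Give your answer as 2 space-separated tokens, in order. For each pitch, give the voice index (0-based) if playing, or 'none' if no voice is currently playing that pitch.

Answer: none 3

Derivation:
Op 1: note_on(88): voice 0 is free -> assigned | voices=[88 - - -]
Op 2: note_on(80): voice 1 is free -> assigned | voices=[88 80 - -]
Op 3: note_on(82): voice 2 is free -> assigned | voices=[88 80 82 -]
Op 4: note_on(73): voice 3 is free -> assigned | voices=[88 80 82 73]
Op 5: note_on(74): all voices busy, STEAL voice 0 (pitch 88, oldest) -> assign | voices=[74 80 82 73]
Op 6: note_off(73): free voice 3 | voices=[74 80 82 -]
Op 7: note_on(67): voice 3 is free -> assigned | voices=[74 80 82 67]
Op 8: note_on(68): all voices busy, STEAL voice 1 (pitch 80, oldest) -> assign | voices=[74 68 82 67]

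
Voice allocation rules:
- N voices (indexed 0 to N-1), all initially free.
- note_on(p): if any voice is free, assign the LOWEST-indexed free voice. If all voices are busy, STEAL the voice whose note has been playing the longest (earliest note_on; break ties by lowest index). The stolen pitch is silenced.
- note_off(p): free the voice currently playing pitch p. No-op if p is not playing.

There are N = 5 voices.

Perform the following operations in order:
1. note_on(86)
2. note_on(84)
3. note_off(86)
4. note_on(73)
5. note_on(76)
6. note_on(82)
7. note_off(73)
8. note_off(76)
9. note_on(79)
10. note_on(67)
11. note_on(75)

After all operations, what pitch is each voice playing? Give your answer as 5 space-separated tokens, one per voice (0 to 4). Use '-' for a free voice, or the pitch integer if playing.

Answer: 79 84 67 82 75

Derivation:
Op 1: note_on(86): voice 0 is free -> assigned | voices=[86 - - - -]
Op 2: note_on(84): voice 1 is free -> assigned | voices=[86 84 - - -]
Op 3: note_off(86): free voice 0 | voices=[- 84 - - -]
Op 4: note_on(73): voice 0 is free -> assigned | voices=[73 84 - - -]
Op 5: note_on(76): voice 2 is free -> assigned | voices=[73 84 76 - -]
Op 6: note_on(82): voice 3 is free -> assigned | voices=[73 84 76 82 -]
Op 7: note_off(73): free voice 0 | voices=[- 84 76 82 -]
Op 8: note_off(76): free voice 2 | voices=[- 84 - 82 -]
Op 9: note_on(79): voice 0 is free -> assigned | voices=[79 84 - 82 -]
Op 10: note_on(67): voice 2 is free -> assigned | voices=[79 84 67 82 -]
Op 11: note_on(75): voice 4 is free -> assigned | voices=[79 84 67 82 75]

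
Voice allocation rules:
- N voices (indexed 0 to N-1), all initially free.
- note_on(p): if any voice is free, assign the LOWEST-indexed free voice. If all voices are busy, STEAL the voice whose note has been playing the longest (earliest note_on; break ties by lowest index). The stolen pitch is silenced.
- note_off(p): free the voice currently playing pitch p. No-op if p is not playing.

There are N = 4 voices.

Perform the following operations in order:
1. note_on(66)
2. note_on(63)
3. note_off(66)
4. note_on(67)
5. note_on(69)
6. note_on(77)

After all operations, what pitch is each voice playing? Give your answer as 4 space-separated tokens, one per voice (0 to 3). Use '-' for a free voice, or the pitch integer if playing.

Op 1: note_on(66): voice 0 is free -> assigned | voices=[66 - - -]
Op 2: note_on(63): voice 1 is free -> assigned | voices=[66 63 - -]
Op 3: note_off(66): free voice 0 | voices=[- 63 - -]
Op 4: note_on(67): voice 0 is free -> assigned | voices=[67 63 - -]
Op 5: note_on(69): voice 2 is free -> assigned | voices=[67 63 69 -]
Op 6: note_on(77): voice 3 is free -> assigned | voices=[67 63 69 77]

Answer: 67 63 69 77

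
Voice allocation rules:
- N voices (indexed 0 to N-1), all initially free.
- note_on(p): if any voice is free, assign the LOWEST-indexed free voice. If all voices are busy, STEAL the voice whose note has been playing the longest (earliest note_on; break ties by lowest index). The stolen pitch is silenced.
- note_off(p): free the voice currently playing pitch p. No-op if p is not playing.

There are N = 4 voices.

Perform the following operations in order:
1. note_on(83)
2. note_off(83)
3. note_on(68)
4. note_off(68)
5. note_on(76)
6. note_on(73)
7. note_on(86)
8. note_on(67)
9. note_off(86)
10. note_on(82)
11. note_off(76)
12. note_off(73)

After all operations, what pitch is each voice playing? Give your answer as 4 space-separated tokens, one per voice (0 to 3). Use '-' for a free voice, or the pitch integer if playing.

Answer: - - 82 67

Derivation:
Op 1: note_on(83): voice 0 is free -> assigned | voices=[83 - - -]
Op 2: note_off(83): free voice 0 | voices=[- - - -]
Op 3: note_on(68): voice 0 is free -> assigned | voices=[68 - - -]
Op 4: note_off(68): free voice 0 | voices=[- - - -]
Op 5: note_on(76): voice 0 is free -> assigned | voices=[76 - - -]
Op 6: note_on(73): voice 1 is free -> assigned | voices=[76 73 - -]
Op 7: note_on(86): voice 2 is free -> assigned | voices=[76 73 86 -]
Op 8: note_on(67): voice 3 is free -> assigned | voices=[76 73 86 67]
Op 9: note_off(86): free voice 2 | voices=[76 73 - 67]
Op 10: note_on(82): voice 2 is free -> assigned | voices=[76 73 82 67]
Op 11: note_off(76): free voice 0 | voices=[- 73 82 67]
Op 12: note_off(73): free voice 1 | voices=[- - 82 67]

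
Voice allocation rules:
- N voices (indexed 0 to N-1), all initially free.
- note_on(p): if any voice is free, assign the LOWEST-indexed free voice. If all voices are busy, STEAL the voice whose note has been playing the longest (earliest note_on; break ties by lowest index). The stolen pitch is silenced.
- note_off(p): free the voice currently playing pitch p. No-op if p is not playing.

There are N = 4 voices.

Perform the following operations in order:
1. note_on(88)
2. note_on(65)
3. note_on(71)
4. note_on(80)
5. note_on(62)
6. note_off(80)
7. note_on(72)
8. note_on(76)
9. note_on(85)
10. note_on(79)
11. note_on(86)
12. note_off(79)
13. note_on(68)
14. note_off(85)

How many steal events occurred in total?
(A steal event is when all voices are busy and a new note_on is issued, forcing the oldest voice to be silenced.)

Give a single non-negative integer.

Answer: 5

Derivation:
Op 1: note_on(88): voice 0 is free -> assigned | voices=[88 - - -]
Op 2: note_on(65): voice 1 is free -> assigned | voices=[88 65 - -]
Op 3: note_on(71): voice 2 is free -> assigned | voices=[88 65 71 -]
Op 4: note_on(80): voice 3 is free -> assigned | voices=[88 65 71 80]
Op 5: note_on(62): all voices busy, STEAL voice 0 (pitch 88, oldest) -> assign | voices=[62 65 71 80]
Op 6: note_off(80): free voice 3 | voices=[62 65 71 -]
Op 7: note_on(72): voice 3 is free -> assigned | voices=[62 65 71 72]
Op 8: note_on(76): all voices busy, STEAL voice 1 (pitch 65, oldest) -> assign | voices=[62 76 71 72]
Op 9: note_on(85): all voices busy, STEAL voice 2 (pitch 71, oldest) -> assign | voices=[62 76 85 72]
Op 10: note_on(79): all voices busy, STEAL voice 0 (pitch 62, oldest) -> assign | voices=[79 76 85 72]
Op 11: note_on(86): all voices busy, STEAL voice 3 (pitch 72, oldest) -> assign | voices=[79 76 85 86]
Op 12: note_off(79): free voice 0 | voices=[- 76 85 86]
Op 13: note_on(68): voice 0 is free -> assigned | voices=[68 76 85 86]
Op 14: note_off(85): free voice 2 | voices=[68 76 - 86]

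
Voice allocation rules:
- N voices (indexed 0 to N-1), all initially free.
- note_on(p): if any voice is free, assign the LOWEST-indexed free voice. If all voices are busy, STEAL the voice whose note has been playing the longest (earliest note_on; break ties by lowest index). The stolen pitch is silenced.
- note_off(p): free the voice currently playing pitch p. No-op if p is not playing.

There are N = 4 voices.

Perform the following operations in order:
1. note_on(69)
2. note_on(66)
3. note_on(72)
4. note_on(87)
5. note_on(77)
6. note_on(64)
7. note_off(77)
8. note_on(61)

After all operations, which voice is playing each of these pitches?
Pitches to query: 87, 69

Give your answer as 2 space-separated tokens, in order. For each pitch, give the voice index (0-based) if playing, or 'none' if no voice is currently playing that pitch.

Op 1: note_on(69): voice 0 is free -> assigned | voices=[69 - - -]
Op 2: note_on(66): voice 1 is free -> assigned | voices=[69 66 - -]
Op 3: note_on(72): voice 2 is free -> assigned | voices=[69 66 72 -]
Op 4: note_on(87): voice 3 is free -> assigned | voices=[69 66 72 87]
Op 5: note_on(77): all voices busy, STEAL voice 0 (pitch 69, oldest) -> assign | voices=[77 66 72 87]
Op 6: note_on(64): all voices busy, STEAL voice 1 (pitch 66, oldest) -> assign | voices=[77 64 72 87]
Op 7: note_off(77): free voice 0 | voices=[- 64 72 87]
Op 8: note_on(61): voice 0 is free -> assigned | voices=[61 64 72 87]

Answer: 3 none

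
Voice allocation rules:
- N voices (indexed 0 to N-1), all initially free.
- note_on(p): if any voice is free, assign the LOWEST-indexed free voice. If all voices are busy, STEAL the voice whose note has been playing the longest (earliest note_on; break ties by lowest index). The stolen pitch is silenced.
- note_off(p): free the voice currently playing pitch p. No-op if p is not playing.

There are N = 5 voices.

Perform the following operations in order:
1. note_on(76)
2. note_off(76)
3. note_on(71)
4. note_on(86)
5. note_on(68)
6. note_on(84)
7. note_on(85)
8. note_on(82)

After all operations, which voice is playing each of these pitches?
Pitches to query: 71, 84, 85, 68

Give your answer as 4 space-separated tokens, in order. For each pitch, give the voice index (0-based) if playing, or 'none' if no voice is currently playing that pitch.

Op 1: note_on(76): voice 0 is free -> assigned | voices=[76 - - - -]
Op 2: note_off(76): free voice 0 | voices=[- - - - -]
Op 3: note_on(71): voice 0 is free -> assigned | voices=[71 - - - -]
Op 4: note_on(86): voice 1 is free -> assigned | voices=[71 86 - - -]
Op 5: note_on(68): voice 2 is free -> assigned | voices=[71 86 68 - -]
Op 6: note_on(84): voice 3 is free -> assigned | voices=[71 86 68 84 -]
Op 7: note_on(85): voice 4 is free -> assigned | voices=[71 86 68 84 85]
Op 8: note_on(82): all voices busy, STEAL voice 0 (pitch 71, oldest) -> assign | voices=[82 86 68 84 85]

Answer: none 3 4 2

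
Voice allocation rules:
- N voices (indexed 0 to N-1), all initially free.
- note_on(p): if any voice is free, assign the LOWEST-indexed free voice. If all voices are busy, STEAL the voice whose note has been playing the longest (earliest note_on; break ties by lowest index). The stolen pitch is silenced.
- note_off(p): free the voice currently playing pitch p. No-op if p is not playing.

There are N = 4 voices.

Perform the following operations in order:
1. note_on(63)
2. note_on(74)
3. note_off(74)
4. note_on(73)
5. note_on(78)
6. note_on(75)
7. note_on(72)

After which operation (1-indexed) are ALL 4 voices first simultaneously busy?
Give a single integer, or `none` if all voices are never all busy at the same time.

Answer: 6

Derivation:
Op 1: note_on(63): voice 0 is free -> assigned | voices=[63 - - -]
Op 2: note_on(74): voice 1 is free -> assigned | voices=[63 74 - -]
Op 3: note_off(74): free voice 1 | voices=[63 - - -]
Op 4: note_on(73): voice 1 is free -> assigned | voices=[63 73 - -]
Op 5: note_on(78): voice 2 is free -> assigned | voices=[63 73 78 -]
Op 6: note_on(75): voice 3 is free -> assigned | voices=[63 73 78 75]
Op 7: note_on(72): all voices busy, STEAL voice 0 (pitch 63, oldest) -> assign | voices=[72 73 78 75]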